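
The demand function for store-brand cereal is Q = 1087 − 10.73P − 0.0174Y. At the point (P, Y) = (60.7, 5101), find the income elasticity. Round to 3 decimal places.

At P = 60.7, Y = 5101: Q = 346.932.
Holding P constant, ∂Q/∂Y = −0.0174.
η_Y = (∂Q/∂Y)·(Y/Q) = -0.0174 × (5101/346.932) = -0.256.

-0.256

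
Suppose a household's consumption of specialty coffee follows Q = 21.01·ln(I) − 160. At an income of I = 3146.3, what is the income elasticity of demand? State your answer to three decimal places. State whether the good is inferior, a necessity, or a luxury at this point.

At I = 3146.3: Q = 9.214.
dQ/dI = 21.01/I = 0.00667768 at this income.
η = (dQ/dI)·(I/Q) = 0.00667768 × (3146.3/9.214) = 2.280.
Since η > 1, the good is a luxury.

2.280 (luxury)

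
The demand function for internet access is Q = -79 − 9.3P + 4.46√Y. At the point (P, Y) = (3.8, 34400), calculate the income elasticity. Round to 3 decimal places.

0.580

At P = 3.8, Y = 34400: Q = 712.867.
Holding P constant, ∂Q/∂Y = 4.46/(2√Y) = 0.0120234.
η_Y = (∂Q/∂Y)·(Y/Q) = 0.0120234 × (34400/712.867) = 0.580.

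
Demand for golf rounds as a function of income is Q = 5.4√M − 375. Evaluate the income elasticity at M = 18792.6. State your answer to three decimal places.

At M = 18792.6: Q = 365.265.
dQ/dM = 5.4/(2√M) = 0.0196957 at this income.
η = (dQ/dM)·(M/Q) = 0.0196957 × (18792.6/365.265) = 1.013.

1.013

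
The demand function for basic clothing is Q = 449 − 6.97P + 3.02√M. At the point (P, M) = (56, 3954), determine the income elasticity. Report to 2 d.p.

0.38

At P = 56, M = 3954: Q = 248.580.
Holding P constant, ∂Q/∂M = 3.02/(2√M) = 0.0240137.
η_M = (∂Q/∂M)·(M/Q) = 0.0240137 × (3954/248.580) = 0.38.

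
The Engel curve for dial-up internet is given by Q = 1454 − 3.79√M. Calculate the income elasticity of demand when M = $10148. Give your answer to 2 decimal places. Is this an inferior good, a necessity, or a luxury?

-0.18 (inferior good)

At M = 10148: Q = 1072.206.
dQ/dM = -3.79/(2√M) = -0.0188113 at this income.
η = (dQ/dM)·(M/Q) = -0.0188113 × (10148/1072.206) = -0.18.
Since η < 0, the good is an inferior good.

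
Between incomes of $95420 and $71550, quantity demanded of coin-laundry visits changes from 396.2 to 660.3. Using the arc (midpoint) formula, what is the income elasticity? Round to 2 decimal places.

ΔQ = 660.3 − 396.2 = 264.1; midpoint Q̄ = (396.2 + 660.3)/2 = 528.25.
ΔI = 71550 − 95420 = -23870; midpoint Ī = (95420 + 71550)/2 = 83485.
η = (ΔQ/Q̄) ÷ (ΔI/Ī) = (264.1/528.25) ÷ (-23870/83485) = -1.75.

-1.75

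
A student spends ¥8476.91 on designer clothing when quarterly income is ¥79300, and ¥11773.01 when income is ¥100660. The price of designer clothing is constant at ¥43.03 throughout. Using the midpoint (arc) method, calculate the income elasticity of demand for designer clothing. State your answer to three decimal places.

1.371

With a constant price, Q₁ = 8476.91/43.03 = 197.000 and Q₂ = 11773.01/43.03 = 273.600 (equivalently, work directly with expenditure since P cancels).
Midpoint %ΔQ = (11773.01 − 8476.91)/10124.96 = 0.32554; midpoint %ΔI = (100660 − 79300)/89980 = 0.23739.
η = 0.32554 / 0.23739 = 1.371.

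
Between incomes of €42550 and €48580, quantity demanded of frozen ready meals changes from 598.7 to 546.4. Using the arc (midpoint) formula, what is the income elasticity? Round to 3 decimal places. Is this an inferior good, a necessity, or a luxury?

-0.690 (inferior good)

ΔQ = 546.4 − 598.7 = -52.3; midpoint Q̄ = (598.7 + 546.4)/2 = 572.55.
ΔI = 48580 − 42550 = 6030; midpoint Ī = (42550 + 48580)/2 = 45565.
η = (ΔQ/Q̄) ÷ (ΔI/Ī) = (-52.3/572.55) ÷ (6030/45565) = -0.690.
η < 0 ⇒ inferior good.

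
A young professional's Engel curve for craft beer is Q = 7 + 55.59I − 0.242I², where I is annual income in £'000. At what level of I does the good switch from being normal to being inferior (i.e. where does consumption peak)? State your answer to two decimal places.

dQ/dI = 55.59 − 0.484I.
The good is inferior where dQ/dI < 0. Setting dQ/dI = 0 gives I = 55.59 / 0.484 = 114.86.

114.86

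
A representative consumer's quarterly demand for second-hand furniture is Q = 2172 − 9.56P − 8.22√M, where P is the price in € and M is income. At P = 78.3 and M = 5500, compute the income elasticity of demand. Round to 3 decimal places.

-0.375

At P = 78.3, M = 5500: Q = 813.840.
Holding P constant, ∂Q/∂M = -8.22/(2√M) = -0.0554192.
η_M = (∂Q/∂M)·(M/Q) = -0.0554192 × (5500/813.840) = -0.375.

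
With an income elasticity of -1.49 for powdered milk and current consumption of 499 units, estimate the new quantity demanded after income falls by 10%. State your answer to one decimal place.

573.4

%ΔQ ≈ η × %ΔI = -1.49 × (-10%) = 14.9%.
New Q ≈ 499 × (1 + 0.149) = 573.4.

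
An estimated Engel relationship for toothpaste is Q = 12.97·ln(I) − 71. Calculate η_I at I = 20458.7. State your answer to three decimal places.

At I = 20458.7: Q = 57.742.
dQ/dI = 12.97/I = 0.00063396 at this income.
η = (dQ/dI)·(I/Q) = 0.00063396 × (20458.7/57.742) = 0.225.

0.225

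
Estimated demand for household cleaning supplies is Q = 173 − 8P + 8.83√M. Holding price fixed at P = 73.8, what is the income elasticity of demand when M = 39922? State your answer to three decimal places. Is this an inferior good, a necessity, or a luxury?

At P = 73.8, M = 39922: Q = 1346.877.
Holding P constant, ∂Q/∂M = 8.83/(2√M) = 0.0220966.
η_M = (∂Q/∂M)·(M/Q) = 0.0220966 × (39922/1346.877) = 0.655.
Since 0 < η < 1, this is a necessity.

0.655 (necessity)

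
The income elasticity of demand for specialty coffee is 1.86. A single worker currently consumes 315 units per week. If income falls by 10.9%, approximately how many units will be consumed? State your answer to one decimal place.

%ΔQ ≈ η × %ΔI = 1.86 × (-10.9%) = -20.274%.
New Q ≈ 315 × (1 − 0.20274) = 251.1.

251.1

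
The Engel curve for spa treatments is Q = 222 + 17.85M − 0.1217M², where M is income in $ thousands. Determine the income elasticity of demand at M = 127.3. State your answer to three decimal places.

At M = 127.3: Q = 522.1212.
dQ/dM = 17.85 − 0.2434M = -13.13482.
η = (dQ/dM)·(M/Q) = -13.13482 × (127.3/522.1212) = -3.202.

-3.202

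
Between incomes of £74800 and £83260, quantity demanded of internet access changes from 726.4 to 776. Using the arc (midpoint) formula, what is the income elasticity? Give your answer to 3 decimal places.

0.617

ΔQ = 776 − 726.4 = 49.6; midpoint Q̄ = (726.4 + 776)/2 = 751.2.
ΔI = 83260 − 74800 = 8460; midpoint Ī = (74800 + 83260)/2 = 79030.
η = (ΔQ/Q̄) ÷ (ΔI/Ī) = (49.6/751.2) ÷ (8460/79030) = 0.617.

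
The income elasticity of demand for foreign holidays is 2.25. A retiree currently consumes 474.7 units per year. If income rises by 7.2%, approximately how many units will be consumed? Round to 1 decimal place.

551.6

%ΔQ ≈ η × %ΔI = 2.25 × 7.2% = 16.2%.
New Q ≈ 474.7 × (1 + 0.162) = 551.6.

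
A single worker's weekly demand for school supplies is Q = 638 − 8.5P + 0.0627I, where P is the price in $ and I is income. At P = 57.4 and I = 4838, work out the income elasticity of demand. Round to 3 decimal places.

At P = 57.4, I = 4838: Q = 453.443.
Holding P constant, ∂Q/∂I = 0.0627.
η_I = (∂Q/∂I)·(I/Q) = 0.0627 × (4838/453.443) = 0.669.

0.669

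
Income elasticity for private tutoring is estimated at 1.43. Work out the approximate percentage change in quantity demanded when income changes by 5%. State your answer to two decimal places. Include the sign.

7.15%

%ΔQ ≈ η × %ΔI = 1.43 × 5% = 7.15%.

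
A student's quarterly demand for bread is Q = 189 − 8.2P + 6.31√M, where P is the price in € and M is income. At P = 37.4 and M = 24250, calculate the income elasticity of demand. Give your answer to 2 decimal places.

At P = 37.4, M = 24250: Q = 864.939.
Holding P constant, ∂Q/∂M = 6.31/(2√M) = 0.0202602.
η_M = (∂Q/∂M)·(M/Q) = 0.0202602 × (24250/864.939) = 0.57.

0.57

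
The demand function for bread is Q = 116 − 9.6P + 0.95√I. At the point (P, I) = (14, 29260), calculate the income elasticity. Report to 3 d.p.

0.564

At P = 14, I = 29260: Q = 144.103.
Holding P constant, ∂Q/∂I = 0.95/(2√I) = 0.00277688.
η_I = (∂Q/∂I)·(I/Q) = 0.00277688 × (29260/144.103) = 0.564.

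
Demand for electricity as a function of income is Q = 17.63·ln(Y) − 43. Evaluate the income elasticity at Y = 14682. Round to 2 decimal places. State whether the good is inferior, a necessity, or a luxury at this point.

0.14 (necessity)

At Y = 14682: Q = 126.149.
dQ/dY = 17.63/Y = 0.00120079 at this income.
η = (dQ/dY)·(Y/Q) = 0.00120079 × (14682/126.149) = 0.14.
Since 0 < η < 1, the good is a necessity.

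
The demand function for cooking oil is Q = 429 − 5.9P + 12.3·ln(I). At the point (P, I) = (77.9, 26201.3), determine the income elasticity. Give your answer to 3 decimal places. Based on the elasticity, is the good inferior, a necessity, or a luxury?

0.130 (necessity)

At P = 77.9, I = 26201.3: Q = 94.525.
Holding P constant, ∂Q/∂I = 12.3/I = 0.000469442.
η_I = (∂Q/∂I)·(I/Q) = 0.000469442 × (26201.3/94.525) = 0.130.
Since 0 < η < 1, this is a necessity.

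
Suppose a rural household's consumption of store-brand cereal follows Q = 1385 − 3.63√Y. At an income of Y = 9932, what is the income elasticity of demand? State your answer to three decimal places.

At Y = 9932: Q = 1023.236.
dQ/dY = -3.63/(2√Y) = -0.018212 at this income.
η = (dQ/dY)·(Y/Q) = -0.018212 × (9932/1023.236) = -0.177.

-0.177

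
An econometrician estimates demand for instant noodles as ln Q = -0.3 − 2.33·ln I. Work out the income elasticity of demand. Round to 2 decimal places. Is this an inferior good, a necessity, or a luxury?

-2.33 (inferior good)

In a log-linear demand, the coefficient on ln I is the income elasticity.
So η = -2.33.
η < 0 ⇒ inferior good.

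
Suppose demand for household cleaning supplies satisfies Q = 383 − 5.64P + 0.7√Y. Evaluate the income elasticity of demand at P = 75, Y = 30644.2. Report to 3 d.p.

0.742

At P = 75, Y = 30644.2: Q = 82.538.
Holding P constant, ∂Q/∂Y = 0.7/(2√Y) = 0.00199937.
η_Y = (∂Q/∂Y)·(Y/Q) = 0.00199937 × (30644.2/82.538) = 0.742.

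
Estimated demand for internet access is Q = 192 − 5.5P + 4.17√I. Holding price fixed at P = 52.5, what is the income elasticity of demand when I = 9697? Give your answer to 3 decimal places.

0.654

At P = 52.5, I = 9697: Q = 313.884.
Holding P constant, ∂Q/∂I = 4.17/(2√I) = 0.0211732.
η_I = (∂Q/∂I)·(I/Q) = 0.0211732 × (9697/313.884) = 0.654.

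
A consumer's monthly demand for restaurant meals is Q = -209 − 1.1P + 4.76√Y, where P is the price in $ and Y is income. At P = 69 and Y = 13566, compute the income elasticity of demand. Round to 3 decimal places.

1.029

At P = 69, Y = 13566: Q = 269.512.
Holding P constant, ∂Q/∂Y = 4.76/(2√Y) = 0.0204339.
η_Y = (∂Q/∂Y)·(Y/Q) = 0.0204339 × (13566/269.512) = 1.029.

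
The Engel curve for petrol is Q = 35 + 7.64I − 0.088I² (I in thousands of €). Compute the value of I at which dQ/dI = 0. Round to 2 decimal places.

43.41

dQ/dI = 7.64 − 0.176I.
The good is inferior where dQ/dI < 0. Setting dQ/dI = 0 gives I = 7.64 / 0.176 = 43.41.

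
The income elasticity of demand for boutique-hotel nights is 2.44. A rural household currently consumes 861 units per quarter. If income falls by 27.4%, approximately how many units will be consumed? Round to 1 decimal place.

%ΔQ ≈ η × %ΔI = 2.44 × (-27.4%) = -66.856%.
New Q ≈ 861 × (1 − 0.66856) = 285.4.

285.4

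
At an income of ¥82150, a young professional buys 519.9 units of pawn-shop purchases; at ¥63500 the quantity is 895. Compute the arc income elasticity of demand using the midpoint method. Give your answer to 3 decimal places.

-2.070

ΔQ = 895 − 519.9 = 375.1; midpoint Q̄ = (519.9 + 895)/2 = 707.45.
ΔI = 63500 − 82150 = -18650; midpoint Ī = (82150 + 63500)/2 = 72825.
η = (ΔQ/Q̄) ÷ (ΔI/Ī) = (375.1/707.45) ÷ (-18650/72825) = -2.070.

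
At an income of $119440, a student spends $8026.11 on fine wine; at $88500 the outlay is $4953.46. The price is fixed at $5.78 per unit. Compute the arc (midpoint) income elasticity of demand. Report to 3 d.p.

1.591

With a constant price, Q₁ = 8026.11/5.78 = 1388.600 and Q₂ = 4953.46/5.78 = 857.000 (equivalently, work directly with expenditure since P cancels).
Midpoint %ΔQ = (4953.46 − 8026.11)/6489.79 = -0.47346; midpoint %ΔI = (88500 − 119440)/103970 = -0.29759.
η = -0.47346 / -0.29759 = 1.591.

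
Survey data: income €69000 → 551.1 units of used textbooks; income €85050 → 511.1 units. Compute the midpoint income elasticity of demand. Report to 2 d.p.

-0.36

ΔQ = 511.1 − 551.1 = -40; midpoint Q̄ = (551.1 + 511.1)/2 = 531.1.
ΔI = 85050 − 69000 = 16050; midpoint Ī = (69000 + 85050)/2 = 77025.
η = (ΔQ/Q̄) ÷ (ΔI/Ī) = (-40/531.1) ÷ (16050/77025) = -0.36.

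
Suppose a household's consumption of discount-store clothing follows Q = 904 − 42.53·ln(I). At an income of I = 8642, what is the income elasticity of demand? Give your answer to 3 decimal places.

At I = 8642: Q = 518.492.
dQ/dI = -42.53/I = -0.00492131 at this income.
η = (dQ/dI)·(I/Q) = -0.00492131 × (8642/518.492) = -0.082.

-0.082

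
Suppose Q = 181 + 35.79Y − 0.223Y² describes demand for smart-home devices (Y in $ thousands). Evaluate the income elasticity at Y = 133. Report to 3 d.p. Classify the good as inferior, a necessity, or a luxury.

-3.140 (inferior good)

At Y = 133: Q = 996.4230.
dQ/dY = 35.79 − 0.446Y = -23.52800.
η = (dQ/dY)·(Y/Q) = -23.52800 × (133/996.4230) = -3.140.
η < 0 ⇒ inferior good.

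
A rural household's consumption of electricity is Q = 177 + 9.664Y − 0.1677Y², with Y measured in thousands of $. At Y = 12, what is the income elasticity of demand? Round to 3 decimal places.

At Y = 12: Q = 268.8192.
dQ/dY = 9.664 − 0.3354Y = 5.63920.
η = (dQ/dY)·(Y/Q) = 5.63920 × (12/268.8192) = 0.252.

0.252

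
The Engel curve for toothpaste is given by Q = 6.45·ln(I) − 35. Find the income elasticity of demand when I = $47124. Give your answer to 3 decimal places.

0.187

At I = 47124: Q = 34.405.
dQ/dI = 6.45/I = 0.000136873 at this income.
η = (dQ/dI)·(I/Q) = 0.000136873 × (47124/34.405) = 0.187.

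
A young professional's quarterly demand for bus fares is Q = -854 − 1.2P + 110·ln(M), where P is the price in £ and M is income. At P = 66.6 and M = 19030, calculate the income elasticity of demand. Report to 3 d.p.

0.733

At P = 66.6, M = 19030: Q = 149.995.
Holding P constant, ∂Q/∂M = 110/M = 0.00578035.
η_M = (∂Q/∂M)·(M/Q) = 0.00578035 × (19030/149.995) = 0.733.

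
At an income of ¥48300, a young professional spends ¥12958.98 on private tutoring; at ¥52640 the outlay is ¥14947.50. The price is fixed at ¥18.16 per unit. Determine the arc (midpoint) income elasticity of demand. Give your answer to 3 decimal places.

With a constant price, Q₁ = 12958.98/18.16 = 713.600 and Q₂ = 14947.50/18.16 = 823.100 (equivalently, work directly with expenditure since P cancels).
Midpoint %ΔQ = (14947.50 − 12958.98)/13953.24 = 0.14251; midpoint %ΔI = (52640 − 48300)/50470 = 0.08599.
η = 0.14251 / 0.08599 = 1.657.

1.657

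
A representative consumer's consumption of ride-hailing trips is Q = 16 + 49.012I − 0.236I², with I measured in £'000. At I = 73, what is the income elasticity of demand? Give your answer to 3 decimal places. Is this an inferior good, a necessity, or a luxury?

At I = 73: Q = 2336.2320.
dQ/dI = 49.012 − 0.472I = 14.55600.
η = (dQ/dI)·(I/Q) = 14.55600 × (73/2336.2320) = 0.455.
0 < η < 1 ⇒ necessity.

0.455 (necessity)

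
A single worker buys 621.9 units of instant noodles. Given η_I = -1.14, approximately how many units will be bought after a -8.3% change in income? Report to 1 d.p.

%ΔQ ≈ η × %ΔI = -1.14 × (-8.3%) = 9.462%.
New Q ≈ 621.9 × (1 + 0.09462) = 680.7.

680.7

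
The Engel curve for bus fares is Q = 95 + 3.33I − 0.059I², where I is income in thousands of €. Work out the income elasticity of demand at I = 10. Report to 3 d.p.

0.176

At I = 10: Q = 122.4000.
dQ/dI = 3.33 − 0.118I = 2.15000.
η = (dQ/dI)·(I/Q) = 2.15000 × (10/122.4000) = 0.176.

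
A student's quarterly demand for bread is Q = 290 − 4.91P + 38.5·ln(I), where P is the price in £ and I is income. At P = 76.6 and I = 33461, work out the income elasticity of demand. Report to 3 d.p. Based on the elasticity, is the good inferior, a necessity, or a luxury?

0.122 (necessity)

At P = 76.6, I = 33461: Q = 314.992.
Holding P constant, ∂Q/∂I = 38.5/I = 0.00115059.
η_I = (∂Q/∂I)·(I/Q) = 0.00115059 × (33461/314.992) = 0.122.
Since 0 < η < 1, this is a necessity.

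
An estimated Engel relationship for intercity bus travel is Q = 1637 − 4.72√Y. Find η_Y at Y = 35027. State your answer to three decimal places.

-0.586

At Y = 35027: Q = 753.628.
dQ/dY = -4.72/(2√Y) = -0.0126099 at this income.
η = (dQ/dY)·(Y/Q) = -0.0126099 × (35027/753.628) = -0.586.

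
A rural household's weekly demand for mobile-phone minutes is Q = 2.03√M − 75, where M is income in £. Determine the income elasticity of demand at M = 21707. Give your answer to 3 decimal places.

At M = 21707: Q = 224.086.
dQ/dM = 2.03/(2√M) = 0.00688916 at this income.
η = (dQ/dM)·(M/Q) = 0.00688916 × (21707/224.086) = 0.667.

0.667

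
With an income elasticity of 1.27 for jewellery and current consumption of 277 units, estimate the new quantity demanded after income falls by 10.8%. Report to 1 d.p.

%ΔQ ≈ η × %ΔI = 1.27 × (-10.8%) = -13.716%.
New Q ≈ 277 × (1 − 0.13716) = 239.0.

239.0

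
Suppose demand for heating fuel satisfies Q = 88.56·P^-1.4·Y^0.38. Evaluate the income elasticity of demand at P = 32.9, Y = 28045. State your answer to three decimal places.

0.380

For a multiplicative demand Q = A·P^α·Y^β, the income elasticity is β everywhere.
Here β = 0.38, so η = 0.380.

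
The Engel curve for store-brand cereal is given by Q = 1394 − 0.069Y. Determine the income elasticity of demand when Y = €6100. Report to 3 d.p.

At Y = 6100: Q = 973.100.
dQ/dY = −0.069.
η = (dQ/dY)·(Y/Q) = -0.069 × (6100/973.100) = -0.433.

-0.433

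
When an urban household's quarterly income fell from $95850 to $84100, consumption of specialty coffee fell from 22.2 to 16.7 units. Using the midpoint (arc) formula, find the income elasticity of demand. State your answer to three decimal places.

ΔQ = 16.7 − 22.2 = -5.5; midpoint Q̄ = (22.2 + 16.7)/2 = 19.45.
ΔI = 84100 − 95850 = -11750; midpoint Ī = (95850 + 84100)/2 = 89975.
η = (ΔQ/Q̄) ÷ (ΔI/Ī) = (-5.5/19.45) ÷ (-11750/89975) = 2.165.

2.165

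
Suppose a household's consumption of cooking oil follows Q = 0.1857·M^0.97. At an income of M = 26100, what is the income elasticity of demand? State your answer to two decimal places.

For Q = A·M^β the income elasticity is constant and equal to β.
Here β = 0.97, so η = 0.97.

0.97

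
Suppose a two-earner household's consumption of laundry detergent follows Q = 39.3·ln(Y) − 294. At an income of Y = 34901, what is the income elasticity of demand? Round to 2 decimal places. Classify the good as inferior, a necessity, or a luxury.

0.34 (necessity)

At Y = 34901: Q = 117.089.
dQ/dY = 39.3/Y = 0.00112604 at this income.
η = (dQ/dY)·(Y/Q) = 0.00112604 × (34901/117.089) = 0.34.
Since 0 < η < 1, the good is a necessity.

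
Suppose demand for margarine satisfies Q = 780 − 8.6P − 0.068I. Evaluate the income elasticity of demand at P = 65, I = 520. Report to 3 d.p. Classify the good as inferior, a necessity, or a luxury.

At P = 65, I = 520: Q = 185.640.
Holding P constant, ∂Q/∂I = −0.068.
η_I = (∂Q/∂I)·(I/Q) = -0.068 × (520/185.640) = -0.190.
Since η < 0, this is an inferior good.

-0.190 (inferior good)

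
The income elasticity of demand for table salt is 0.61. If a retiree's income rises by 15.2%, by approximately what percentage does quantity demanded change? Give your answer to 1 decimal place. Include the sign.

9.3%

%ΔQ ≈ η × %ΔI = 0.61 × 15.2% = 9.3%.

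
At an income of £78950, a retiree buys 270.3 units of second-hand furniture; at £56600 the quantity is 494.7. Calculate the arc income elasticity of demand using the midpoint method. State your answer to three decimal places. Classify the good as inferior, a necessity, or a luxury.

ΔQ = 494.7 − 270.3 = 224.4; midpoint Q̄ = (270.3 + 494.7)/2 = 382.5.
ΔI = 56600 − 78950 = -22350; midpoint Ī = (78950 + 56600)/2 = 67775.
η = (ΔQ/Q̄) ÷ (ΔI/Ī) = (224.4/382.5) ÷ (-22350/67775) = -1.779.
η < 0 ⇒ inferior good.

-1.779 (inferior good)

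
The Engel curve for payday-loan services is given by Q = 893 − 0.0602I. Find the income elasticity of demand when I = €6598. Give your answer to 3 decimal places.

At I = 6598: Q = 495.800.
dQ/dI = −0.0602.
η = (dQ/dI)·(I/Q) = -0.0602 × (6598/495.800) = -0.801.

-0.801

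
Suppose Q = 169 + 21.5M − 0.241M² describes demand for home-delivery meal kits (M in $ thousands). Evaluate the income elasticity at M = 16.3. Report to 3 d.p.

At M = 16.3: Q = 455.4187.
dQ/dM = 21.5 − 0.482M = 13.64340.
η = (dQ/dM)·(M/Q) = 13.64340 × (16.3/455.4187) = 0.488.

0.488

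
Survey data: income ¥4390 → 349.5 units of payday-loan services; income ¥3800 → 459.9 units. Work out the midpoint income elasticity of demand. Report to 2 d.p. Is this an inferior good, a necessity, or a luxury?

ΔQ = 459.9 − 349.5 = 110.4; midpoint Q̄ = (349.5 + 459.9)/2 = 404.7.
ΔI = 3800 − 4390 = -590; midpoint Ī = (4390 + 3800)/2 = 4095.
η = (ΔQ/Q̄) ÷ (ΔI/Ī) = (110.4/404.7) ÷ (-590/4095) = -1.89.
η < 0 ⇒ inferior good.

-1.89 (inferior good)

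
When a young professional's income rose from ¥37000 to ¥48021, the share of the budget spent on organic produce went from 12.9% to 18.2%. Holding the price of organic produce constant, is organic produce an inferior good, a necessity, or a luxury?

The budget share rises as income rises, so η > 1.

luxury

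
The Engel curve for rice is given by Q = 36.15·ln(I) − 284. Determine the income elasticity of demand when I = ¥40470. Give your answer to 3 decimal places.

0.363

At I = 40470: Q = 99.491.
dQ/dI = 36.15/I = 0.000893254 at this income.
η = (dQ/dI)·(I/Q) = 0.000893254 × (40470/99.491) = 0.363.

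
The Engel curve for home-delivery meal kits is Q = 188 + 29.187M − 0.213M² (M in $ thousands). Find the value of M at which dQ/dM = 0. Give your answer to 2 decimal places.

68.51

dQ/dM = 29.187 − 0.426M.
The good is inferior where dQ/dM < 0. Setting dQ/dM = 0 gives M = 29.187 / 0.426 = 68.51.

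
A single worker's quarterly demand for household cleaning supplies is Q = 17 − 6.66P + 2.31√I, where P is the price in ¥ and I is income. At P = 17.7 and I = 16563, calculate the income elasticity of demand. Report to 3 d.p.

0.757

At P = 17.7, I = 16563: Q = 196.409.
Holding P constant, ∂Q/∂I = 2.31/(2√I) = 0.00897455.
η_I = (∂Q/∂I)·(I/Q) = 0.00897455 × (16563/196.409) = 0.757.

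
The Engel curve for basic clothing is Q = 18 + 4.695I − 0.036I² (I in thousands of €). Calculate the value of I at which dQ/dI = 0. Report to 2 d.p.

65.21

dQ/dI = 4.695 − 0.072I.
The good is inferior where dQ/dI < 0. Setting dQ/dI = 0 gives I = 4.695 / 0.072 = 65.21.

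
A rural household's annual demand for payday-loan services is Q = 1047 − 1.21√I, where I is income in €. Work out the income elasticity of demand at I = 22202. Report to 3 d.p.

At I = 22202: Q = 866.706.
dQ/dI = -1.21/(2√I) = -0.00406031 at this income.
η = (dQ/dI)·(I/Q) = -0.00406031 × (22202/866.706) = -0.104.

-0.104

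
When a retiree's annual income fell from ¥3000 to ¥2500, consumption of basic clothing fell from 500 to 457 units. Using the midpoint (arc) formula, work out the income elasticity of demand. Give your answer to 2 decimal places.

ΔQ = 457 − 500 = -43; midpoint Q̄ = (500 + 457)/2 = 478.5.
ΔI = 2500 − 3000 = -500; midpoint Ī = (3000 + 2500)/2 = 2750.
η = (ΔQ/Q̄) ÷ (ΔI/Ī) = (-43/478.5) ÷ (-500/2750) = 0.49.

0.49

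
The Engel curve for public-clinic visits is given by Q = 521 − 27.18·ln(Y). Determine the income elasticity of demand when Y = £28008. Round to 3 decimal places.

At Y = 28008: Q = 242.670.
dQ/dY = -27.18/Y = -0.000970437 at this income.
η = (dQ/dY)·(Y/Q) = -0.000970437 × (28008/242.670) = -0.112.

-0.112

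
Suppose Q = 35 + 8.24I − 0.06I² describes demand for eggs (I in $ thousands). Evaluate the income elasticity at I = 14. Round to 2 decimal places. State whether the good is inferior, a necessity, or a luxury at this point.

At I = 14: Q = 138.6000.
dQ/dI = 8.24 − 0.12I = 6.56000.
η = (dQ/dI)·(I/Q) = 6.56000 × (14/138.6000) = 0.66.
0 < η < 1 ⇒ necessity.

0.66 (necessity)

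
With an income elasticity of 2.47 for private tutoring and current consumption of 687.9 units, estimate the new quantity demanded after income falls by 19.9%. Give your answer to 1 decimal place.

%ΔQ ≈ η × %ΔI = 2.47 × (-19.9%) = -49.153%.
New Q ≈ 687.9 × (1 − 0.49153) = 349.8.

349.8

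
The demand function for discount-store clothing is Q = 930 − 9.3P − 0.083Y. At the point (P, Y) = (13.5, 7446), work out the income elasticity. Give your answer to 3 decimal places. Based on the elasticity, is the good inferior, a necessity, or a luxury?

-3.315 (inferior good)

At P = 13.5, Y = 7446: Q = 186.432.
Holding P constant, ∂Q/∂Y = −0.083.
η_Y = (∂Q/∂Y)·(Y/Q) = -0.083 × (7446/186.432) = -3.315.
Since η < 0, this is an inferior good.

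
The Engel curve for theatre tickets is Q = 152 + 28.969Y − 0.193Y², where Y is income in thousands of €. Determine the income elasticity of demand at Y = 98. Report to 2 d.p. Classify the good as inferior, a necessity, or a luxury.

At Y = 98: Q = 1137.3900.
dQ/dY = 28.969 − 0.386Y = -8.85900.
η = (dQ/dY)·(Y/Q) = -8.85900 × (98/1137.3900) = -0.76.
η < 0 ⇒ inferior good.

-0.76 (inferior good)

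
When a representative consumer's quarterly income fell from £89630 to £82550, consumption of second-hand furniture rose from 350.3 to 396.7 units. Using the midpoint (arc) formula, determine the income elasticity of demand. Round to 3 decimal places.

-1.511

ΔQ = 396.7 − 350.3 = 46.4; midpoint Q̄ = (350.3 + 396.7)/2 = 373.5.
ΔI = 82550 − 89630 = -7080; midpoint Ī = (89630 + 82550)/2 = 86090.
η = (ΔQ/Q̄) ÷ (ΔI/Ī) = (46.4/373.5) ÷ (-7080/86090) = -1.511.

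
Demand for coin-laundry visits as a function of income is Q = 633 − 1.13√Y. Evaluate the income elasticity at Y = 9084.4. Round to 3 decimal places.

-0.103

At Y = 9084.4: Q = 525.297.
dQ/dY = -1.13/(2√Y) = -0.00592789 at this income.
η = (dQ/dY)·(Y/Q) = -0.00592789 × (9084.4/525.297) = -0.103.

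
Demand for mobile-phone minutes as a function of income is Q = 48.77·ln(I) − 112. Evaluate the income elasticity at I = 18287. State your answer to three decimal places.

0.133

At I = 18287: Q = 366.626.
dQ/dI = 48.77/I = 0.00266692 at this income.
η = (dQ/dI)·(I/Q) = 0.00266692 × (18287/366.626) = 0.133.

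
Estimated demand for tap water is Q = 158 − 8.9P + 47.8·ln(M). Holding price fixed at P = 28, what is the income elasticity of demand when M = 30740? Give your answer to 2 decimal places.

At P = 28, M = 30740: Q = 402.733.
Holding P constant, ∂Q/∂M = 47.8/M = 0.00155498.
η_M = (∂Q/∂M)·(M/Q) = 0.00155498 × (30740/402.733) = 0.12.

0.12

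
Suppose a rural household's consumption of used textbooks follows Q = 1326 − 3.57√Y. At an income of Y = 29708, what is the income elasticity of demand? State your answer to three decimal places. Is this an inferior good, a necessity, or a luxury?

-0.433 (inferior good)

At Y = 29708: Q = 710.674.
dQ/dY = -3.57/(2√Y) = -0.0103562 at this income.
η = (dQ/dY)·(Y/Q) = -0.0103562 × (29708/710.674) = -0.433.
Since η < 0, the good is an inferior good.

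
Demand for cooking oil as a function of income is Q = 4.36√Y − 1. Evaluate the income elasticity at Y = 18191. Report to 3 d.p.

At Y = 18191: Q = 587.051.
dQ/dY = 4.36/(2√Y) = 0.0161632 at this income.
η = (dQ/dY)·(Y/Q) = 0.0161632 × (18191/587.051) = 0.501.

0.501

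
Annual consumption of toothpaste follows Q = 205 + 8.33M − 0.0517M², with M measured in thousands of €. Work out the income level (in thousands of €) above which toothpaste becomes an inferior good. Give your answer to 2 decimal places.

80.56

dQ/dM = 8.33 − 0.1034M.
The good is inferior where dQ/dM < 0. Setting dQ/dM = 0 gives M = 8.33 / 0.1034 = 80.56.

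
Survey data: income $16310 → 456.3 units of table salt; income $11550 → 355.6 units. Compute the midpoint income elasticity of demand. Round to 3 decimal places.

0.726

ΔQ = 355.6 − 456.3 = -100.7; midpoint Q̄ = (456.3 + 355.6)/2 = 405.95.
ΔI = 11550 − 16310 = -4760; midpoint Ī = (16310 + 11550)/2 = 13930.
η = (ΔQ/Q̄) ÷ (ΔI/Ī) = (-100.7/405.95) ÷ (-4760/13930) = 0.726.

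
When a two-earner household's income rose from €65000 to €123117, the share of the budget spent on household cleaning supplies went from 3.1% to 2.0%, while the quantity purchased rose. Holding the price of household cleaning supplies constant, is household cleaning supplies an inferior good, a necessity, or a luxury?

Quantity rises but the budget share falls as income rises, so 0 < η < 1.

necessity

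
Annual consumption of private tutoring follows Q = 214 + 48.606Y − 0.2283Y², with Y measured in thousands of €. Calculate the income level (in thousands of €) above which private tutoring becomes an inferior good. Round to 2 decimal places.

106.45

dQ/dY = 48.606 − 0.4566Y.
The good is inferior where dQ/dY < 0. Setting dQ/dY = 0 gives Y = 48.606 / 0.4566 = 106.45.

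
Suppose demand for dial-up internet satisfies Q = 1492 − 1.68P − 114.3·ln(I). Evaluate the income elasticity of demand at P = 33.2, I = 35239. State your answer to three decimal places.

At P = 33.2, I = 35239: Q = 239.513.
Holding P constant, ∂Q/∂I = -114.3/I = -0.00324357.
η_I = (∂Q/∂I)·(I/Q) = -0.00324357 × (35239/239.513) = -0.477.

-0.477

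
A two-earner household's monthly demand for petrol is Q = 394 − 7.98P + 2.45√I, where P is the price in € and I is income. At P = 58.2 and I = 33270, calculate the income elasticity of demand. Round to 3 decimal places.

At P = 58.2, I = 33270: Q = 376.446.
Holding P constant, ∂Q/∂I = 2.45/(2√I) = 0.00671598.
η_I = (∂Q/∂I)·(I/Q) = 0.00671598 × (33270/376.446) = 0.594.

0.594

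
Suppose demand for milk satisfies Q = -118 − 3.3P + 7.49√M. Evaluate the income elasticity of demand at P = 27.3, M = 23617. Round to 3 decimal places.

0.610

At P = 27.3, M = 23617: Q = 942.960.
Holding P constant, ∂Q/∂M = 7.49/(2√M) = 0.0243691.
η_M = (∂Q/∂M)·(M/Q) = 0.0243691 × (23617/942.960) = 0.610.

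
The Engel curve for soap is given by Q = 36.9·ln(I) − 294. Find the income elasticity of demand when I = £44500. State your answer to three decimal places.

0.366

At I = 44500: Q = 100.950.
dQ/dI = 36.9/I = 0.000829213 at this income.
η = (dQ/dI)·(I/Q) = 0.000829213 × (44500/100.950) = 0.366.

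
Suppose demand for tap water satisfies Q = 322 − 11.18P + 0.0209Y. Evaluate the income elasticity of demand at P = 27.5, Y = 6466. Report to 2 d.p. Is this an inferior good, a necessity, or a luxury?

At P = 27.5, Y = 6466: Q = 149.689.
Holding P constant, ∂Q/∂Y = 0.0209.
η_Y = (∂Q/∂Y)·(Y/Q) = 0.0209 × (6466/149.689) = 0.90.
Since 0 < η < 1, this is a necessity.

0.90 (necessity)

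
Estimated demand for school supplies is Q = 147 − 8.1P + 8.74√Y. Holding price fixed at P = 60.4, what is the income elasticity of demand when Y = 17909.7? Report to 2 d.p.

At P = 60.4, Y = 17909.7: Q = 827.409.
Holding P constant, ∂Q/∂Y = 8.74/(2√Y) = 0.0326541.
η_Y = (∂Q/∂Y)·(Y/Q) = 0.0326541 × (17909.7/827.409) = 0.71.

0.71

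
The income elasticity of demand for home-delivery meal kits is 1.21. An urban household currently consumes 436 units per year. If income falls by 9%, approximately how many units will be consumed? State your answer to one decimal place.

388.5

%ΔQ ≈ η × %ΔI = 1.21 × (-9%) = -10.89%.
New Q ≈ 436 × (1 − 0.1089) = 388.5.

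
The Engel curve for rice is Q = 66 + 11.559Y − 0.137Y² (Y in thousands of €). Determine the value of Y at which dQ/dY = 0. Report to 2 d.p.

dQ/dY = 11.559 − 0.274Y.
The good is inferior where dQ/dY < 0. Setting dQ/dY = 0 gives Y = 11.559 / 0.274 = 42.19.

42.19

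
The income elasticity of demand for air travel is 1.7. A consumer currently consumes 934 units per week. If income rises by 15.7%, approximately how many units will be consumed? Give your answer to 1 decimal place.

%ΔQ ≈ η × %ΔI = 1.7 × 15.7% = 26.69%.
New Q ≈ 934 × (1 + 0.2669) = 1183.3.

1183.3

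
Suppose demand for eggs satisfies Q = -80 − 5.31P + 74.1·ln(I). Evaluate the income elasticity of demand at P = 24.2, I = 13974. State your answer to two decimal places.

At P = 24.2, I = 13974: Q = 498.779.
Holding P constant, ∂Q/∂I = 74.1/I = 0.00530271.
η_I = (∂Q/∂I)·(I/Q) = 0.00530271 × (13974/498.779) = 0.15.

0.15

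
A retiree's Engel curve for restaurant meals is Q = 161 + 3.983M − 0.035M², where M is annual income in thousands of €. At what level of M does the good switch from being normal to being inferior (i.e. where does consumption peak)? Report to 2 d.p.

dQ/dM = 3.983 − 0.07M.
The good is inferior where dQ/dM < 0. Setting dQ/dM = 0 gives M = 3.983 / 0.07 = 56.90.

56.90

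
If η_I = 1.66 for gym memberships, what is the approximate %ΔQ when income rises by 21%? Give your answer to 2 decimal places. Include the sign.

34.86%

%ΔQ ≈ η × %ΔI = 1.66 × 21% = 34.86%.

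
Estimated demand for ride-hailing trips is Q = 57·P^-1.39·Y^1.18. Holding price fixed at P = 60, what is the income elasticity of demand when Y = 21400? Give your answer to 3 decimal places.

1.180

For a multiplicative demand Q = A·P^α·Y^β, the income elasticity is β everywhere.
Here β = 1.18, so η = 1.180.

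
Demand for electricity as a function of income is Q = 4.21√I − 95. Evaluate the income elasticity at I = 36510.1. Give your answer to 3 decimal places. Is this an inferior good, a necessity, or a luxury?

0.567 (necessity)

At I = 36510.1: Q = 709.431.
dQ/dI = 4.21/(2√I) = 0.0110165 at this income.
η = (dQ/dI)·(I/Q) = 0.0110165 × (36510.1/709.431) = 0.567.
Since 0 < η < 1, the good is a necessity.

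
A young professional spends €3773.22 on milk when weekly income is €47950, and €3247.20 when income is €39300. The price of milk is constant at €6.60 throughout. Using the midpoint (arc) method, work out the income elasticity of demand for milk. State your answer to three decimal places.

With a constant price, Q₁ = 3773.22/6.60 = 571.700 and Q₂ = 3247.20/6.60 = 492.000 (equivalently, work directly with expenditure since P cancels).
Midpoint %ΔQ = (3247.20 − 3773.22)/3510.21 = -0.14985; midpoint %ΔI = (39300 − 47950)/43625 = -0.19828.
η = -0.14985 / -0.19828 = 0.756.

0.756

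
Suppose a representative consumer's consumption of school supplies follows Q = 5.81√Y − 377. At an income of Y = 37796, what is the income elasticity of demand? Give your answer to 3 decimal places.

At Y = 37796: Q = 752.533.
dQ/dY = 5.81/(2√Y) = 0.0149425 at this income.
η = (dQ/dY)·(Y/Q) = 0.0149425 × (37796/752.533) = 0.750.

0.750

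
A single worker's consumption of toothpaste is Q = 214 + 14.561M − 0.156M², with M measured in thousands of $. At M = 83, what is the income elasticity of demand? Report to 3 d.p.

-2.704

At M = 83: Q = 347.8790.
dQ/dM = 14.561 − 0.312M = -11.33500.
η = (dQ/dM)·(M/Q) = -11.33500 × (83/347.8790) = -2.704.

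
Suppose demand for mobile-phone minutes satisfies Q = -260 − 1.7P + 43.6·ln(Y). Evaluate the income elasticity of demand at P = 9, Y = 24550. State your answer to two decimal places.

0.26

At P = 9, Y = 24550: Q = 165.429.
Holding P constant, ∂Q/∂Y = 43.6/Y = 0.00177597.
η_Y = (∂Q/∂Y)·(Y/Q) = 0.00177597 × (24550/165.429) = 0.26.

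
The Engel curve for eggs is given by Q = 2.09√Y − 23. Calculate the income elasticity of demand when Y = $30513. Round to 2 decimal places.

0.53

At Y = 30513: Q = 342.081.
dQ/dY = 2.09/(2√Y) = 0.00598238 at this income.
η = (dQ/dY)·(Y/Q) = 0.00598238 × (30513/342.081) = 0.53.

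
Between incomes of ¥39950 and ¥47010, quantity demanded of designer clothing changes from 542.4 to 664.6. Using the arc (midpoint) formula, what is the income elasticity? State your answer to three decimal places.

ΔQ = 664.6 − 542.4 = 122.2; midpoint Q̄ = (542.4 + 664.6)/2 = 603.5.
ΔI = 47010 − 39950 = 7060; midpoint Ī = (39950 + 47010)/2 = 43480.
η = (ΔQ/Q̄) ÷ (ΔI/Ī) = (122.2/603.5) ÷ (7060/43480) = 1.247.

1.247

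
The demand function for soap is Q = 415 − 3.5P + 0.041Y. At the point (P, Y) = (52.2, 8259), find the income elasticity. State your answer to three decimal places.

0.593

At P = 52.2, Y = 8259: Q = 570.919.
Holding P constant, ∂Q/∂Y = 0.041.
η_Y = (∂Q/∂Y)·(Y/Q) = 0.041 × (8259/570.919) = 0.593.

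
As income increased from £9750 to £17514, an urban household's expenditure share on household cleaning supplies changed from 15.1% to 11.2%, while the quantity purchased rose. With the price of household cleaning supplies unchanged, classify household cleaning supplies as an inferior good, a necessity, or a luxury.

necessity

Quantity rises but the budget share falls as income rises, so 0 < η < 1.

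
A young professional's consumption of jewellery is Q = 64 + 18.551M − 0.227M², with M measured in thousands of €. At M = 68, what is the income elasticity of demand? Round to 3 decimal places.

-3.038

At M = 68: Q = 275.8200.
dQ/dM = 18.551 − 0.454M = -12.32100.
η = (dQ/dM)·(M/Q) = -12.32100 × (68/275.8200) = -3.038.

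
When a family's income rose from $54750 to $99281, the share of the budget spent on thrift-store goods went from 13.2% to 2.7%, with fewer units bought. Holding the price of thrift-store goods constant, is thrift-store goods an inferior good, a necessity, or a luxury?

Quantity demanded falls as income rises, so η < 0.

inferior good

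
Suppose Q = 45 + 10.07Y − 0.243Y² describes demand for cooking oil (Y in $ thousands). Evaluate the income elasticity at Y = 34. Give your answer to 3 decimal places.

At Y = 34: Q = 106.4720.
dQ/dY = 10.07 − 0.486Y = -6.45400.
η = (dQ/dY)·(Y/Q) = -6.45400 × (34/106.4720) = -2.061.

-2.061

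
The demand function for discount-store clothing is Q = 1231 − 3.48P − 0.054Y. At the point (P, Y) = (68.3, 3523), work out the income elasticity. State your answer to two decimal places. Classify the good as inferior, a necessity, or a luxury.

-0.24 (inferior good)

At P = 68.3, Y = 3523: Q = 803.074.
Holding P constant, ∂Q/∂Y = −0.054.
η_Y = (∂Q/∂Y)·(Y/Q) = -0.054 × (3523/803.074) = -0.24.
Since η < 0, this is an inferior good.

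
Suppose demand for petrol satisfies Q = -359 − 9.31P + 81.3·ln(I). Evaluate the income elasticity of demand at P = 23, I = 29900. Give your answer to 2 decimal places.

At P = 23, I = 29900: Q = 264.716.
Holding P constant, ∂Q/∂I = 81.3/I = 0.00271906.
η_I = (∂Q/∂I)·(I/Q) = 0.00271906 × (29900/264.716) = 0.31.

0.31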